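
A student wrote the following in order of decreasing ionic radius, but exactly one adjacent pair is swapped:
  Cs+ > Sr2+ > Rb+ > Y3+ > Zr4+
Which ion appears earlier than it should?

Sr2+

Scanning neighbour by neighbour, only Sr2+/Rb+ violates a trend: both have 36 electrons but Z(Sr)=38 > Z(Rb)=37, so Sr2+ should be the smaller of the two. That makes Sr2+ the one sitting a position early relative to where it belongs.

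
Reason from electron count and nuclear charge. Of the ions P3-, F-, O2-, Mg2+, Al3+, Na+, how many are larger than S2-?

Tabulating Z and e⁻: Al3+ (Z=13, 10 e⁻), Mg2+ (Z=12, 10 e⁻), Na+ (Z=11, 10 e⁻), F- (Z=9, 10 e⁻), O2- (Z=8, 10 e⁻), S2- (Z=16, 18 e⁻), P3- (Z=15, 18 e⁻). Al3+ < Mg2+ (both 10 e⁻, Z=13>12); Mg2+ < Na+ (isoelectronic, higher Z=12 is smaller); Na+ < F- (isoelectronic, higher Z=11 is smaller); F- < O2- (both 10 e⁻, Z=9>8); O2- < S2- (same group, period 2 vs 3); S2- < P3- (isoelectronic, higher Z=16 is smaller).
Placing each against S2-: smaller — Al3+, Mg2+, Na+, F-, O2-; larger — P3-. Count: 1.

1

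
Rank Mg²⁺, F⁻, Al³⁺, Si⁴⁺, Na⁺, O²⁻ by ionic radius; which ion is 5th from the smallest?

Isoelectronic series (10 e⁻ each). Size is set by nuclear charge: more protons means a smaller ion. Si⁴⁺ (Z=14), Al³⁺ (Z=13), Mg²⁺ (Z=12), Na⁺ (Z=11), F⁻ (Z=9), O²⁻ (Z=8).
Ordering: Si⁴⁺ < Al³⁺ < Mg²⁺ < Na⁺ < F⁻ < O²⁻. The 5th smallest is F⁻.

F⁻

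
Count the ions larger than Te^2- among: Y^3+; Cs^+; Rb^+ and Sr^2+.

0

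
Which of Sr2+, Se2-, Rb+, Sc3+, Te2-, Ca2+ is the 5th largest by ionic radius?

Sc3+ has 18 e⁻ (Z=21), Ca2+ has 18 e⁻ (Z=20), Sr2+ has 36 e⁻ (Z=38), Rb+ has 36 e⁻ (Z=37), Se2- has 36 e⁻ (Z=34), Te2- has 54 e⁻ (Z=52). Sc3+ < Ca2+ (both 18 e⁻, Z=21>20); Ca2+ < Sr2+ (same group, 1 shell fewer); Sr2+ < Rb+ (isoelectronic, higher Z=38 is smaller); Rb+ < Se2- (isoelectronic, higher Z=37 is smaller); Se2- < Te2- (same group, 1 shell fewer).
Ordering: Sc3+ < Ca2+ < Sr2+ < Rb+ < Se2- < Te2-. The 5th largest is Ca2+.

Ca2+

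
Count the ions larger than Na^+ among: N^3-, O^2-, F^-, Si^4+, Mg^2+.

All of these have 10 electrons (isoelectronic). With the same electron cloud, the ion with the most protons pulls it in tightest. Nuclear charges: Si^4+ (Z=14), Mg^2+ (Z=12), Na^+ (Z=11), F^- (Z=9), O^2- (Z=8), N^3- (Z=7). Highest Z is smallest.
Ordering all of them (including Na^+) by radius gives Si^4+ < Mg^2+ < Na^+ < F^- < O^2- < N^3-. That's 3.

3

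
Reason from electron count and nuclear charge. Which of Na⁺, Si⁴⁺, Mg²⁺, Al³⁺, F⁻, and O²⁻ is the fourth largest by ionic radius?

Isoelectronic series (10 e⁻ each). Size is set by nuclear charge: more protons means a smaller ion. Si⁴⁺ (Z=14), Al³⁺ (Z=13), Mg²⁺ (Z=12), Na⁺ (Z=11), F⁻ (Z=9), O²⁻ (Z=8).
Full ascending order: Si⁴⁺ < Al³⁺ < Mg²⁺ < Na⁺ < F⁻ < O²⁻. Counting from the largest, position 4 is Mg²⁺.

Mg²⁺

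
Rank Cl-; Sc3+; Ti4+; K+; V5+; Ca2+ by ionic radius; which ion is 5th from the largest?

Each ion has 18 electrons. The ranking follows nuclear charge in reverse — greater Z gives a smaller radius. V5+ (Z=23), Ti4+ (Z=22), Sc3+ (Z=21), Ca2+ (Z=20), K+ (Z=19), Cl- (Z=17).
So the order is V5+ < Ti4+ < Sc3+ < Ca2+ < K+ < Cl-; the 5th-largest ion is Ti4+.

Ti4+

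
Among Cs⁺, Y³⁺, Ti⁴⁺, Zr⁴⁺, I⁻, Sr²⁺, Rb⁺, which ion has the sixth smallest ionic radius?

Cs⁺

Electron counts and nuclear charges: Ti⁴⁺ (Z=22, 18 e⁻), Zr⁴⁺ (Z=40, 36 e⁻), Y³⁺ (Z=39, 36 e⁻), Sr²⁺ (Z=38, 36 e⁻), Rb⁺ (Z=37, 36 e⁻), Cs⁺ (Z=55, 54 e⁻), I⁻ (Z=53, 54 e⁻). Ti⁴⁺ < Zr⁴⁺ (same group, 1 shell fewer); Zr⁴⁺ < Y³⁺ (isoelectronic, higher Z=40 is smaller); Y³⁺ < Sr²⁺ (isoelectronic, higher Z=39 is smaller); Sr²⁺ < Rb⁺ (isoelectronic, higher Z=38 is smaller); Rb⁺ < Cs⁺ (same group, 1 shell fewer); Cs⁺ < I⁻ (both 54 e⁻, Z=55>53).
Full ascending order: Ti⁴⁺ < Zr⁴⁺ < Y³⁺ < Sr²⁺ < Rb⁺ < Cs⁺ < I⁻. Counting from the smallest, position 6 is Cs⁺.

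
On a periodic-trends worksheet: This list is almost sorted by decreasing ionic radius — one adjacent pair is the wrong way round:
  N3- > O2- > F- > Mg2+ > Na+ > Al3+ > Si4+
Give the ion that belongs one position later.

Mg2+

The pair Mg2+, Na+ is the wrong way round — Mg2+ and Na+ share 10 electrons; the higher nuclear charge on Mg (Z=12) contracts it more, so Mg2+ < Na+. All other adjacent pairs agree with periodic trends, so Mg2+ is the misplaced ion.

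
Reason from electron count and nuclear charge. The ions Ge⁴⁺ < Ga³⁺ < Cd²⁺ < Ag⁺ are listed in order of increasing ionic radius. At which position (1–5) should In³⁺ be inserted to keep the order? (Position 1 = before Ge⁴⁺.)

3

Ge⁴⁺: 28 e⁻, Z=32, Ga³⁺: 28 e⁻, Z=31, In³⁺: 46 e⁻, Z=49, Cd²⁺: 46 e⁻, Z=48, Ag⁺: 46 e⁻, Z=47. Ge⁴⁺ < Ga³⁺ (both 28 e⁻, Z=32>31); Ga³⁺ < In³⁺ (same group, period 4 vs 5); In³⁺ < Cd²⁺ (both 46 e⁻, Z=49>48); Cd²⁺ < Ag⁺ (both 46 e⁻, Z=48>47).
The complete sequence is Ge⁴⁺ < Ga³⁺ < In³⁺ < Cd²⁺ < Ag⁺. In³⁺ sits at position 3.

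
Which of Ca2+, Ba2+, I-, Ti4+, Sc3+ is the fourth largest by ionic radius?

Work out protons and electrons: Ti4+: 18 e⁻, Z=22, Sc3+: 18 e⁻, Z=21, Ca2+: 18 e⁻, Z=20, Ba2+: 54 e⁻, Z=56, I-: 54 e⁻, Z=53. Ti4+ < Sc3+ (isoelectronic, higher Z=22 is smaller); Sc3+ < Ca2+ (both 18 e⁻, Z=21>20); Ca2+ < Ba2+ (same group, period 4 vs 6); Ba2+ < I- (isoelectronic, higher Z=56 is smaller).
So the order is Ti4+ < Sc3+ < Ca2+ < Ba2+ < I-; the 4th-largest ion is Sc3+.

Sc3+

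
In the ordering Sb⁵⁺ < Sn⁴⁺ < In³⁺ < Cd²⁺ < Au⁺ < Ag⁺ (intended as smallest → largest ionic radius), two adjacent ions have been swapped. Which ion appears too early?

Au⁺

The pair Au⁺, Ag⁺ is the wrong way round — same group and charge — period 5 sits above period 6, so Ag⁺ is smaller. All other adjacent pairs agree with periodic trends, so Au⁺ is the misplaced ion.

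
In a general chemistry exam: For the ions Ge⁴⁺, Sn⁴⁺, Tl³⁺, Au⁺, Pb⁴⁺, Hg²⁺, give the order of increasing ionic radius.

Ge⁴⁺ < Sn⁴⁺ < Pb⁴⁺ < Tl³⁺ < Hg²⁺ < Au⁺

Tabulating Z and e⁻: Ge⁴⁺ has 28 e⁻ (Z=32), Sn⁴⁺ has 46 e⁻ (Z=50), Pb⁴⁺ has 78 e⁻ (Z=82), Tl³⁺ has 78 e⁻ (Z=81), Hg²⁺ has 78 e⁻ (Z=80), Au⁺ has 78 e⁻ (Z=79). Ge⁴⁺ < Sn⁴⁺ (same group, period 4 vs 5); Sn⁴⁺ < Pb⁴⁺ (same group, 1 shell fewer); Pb⁴⁺ < Tl³⁺ (isoelectronic, higher Z=82 is smaller); Tl³⁺ < Hg²⁺ (isoelectronic, higher Z=81 is smaller); Hg²⁺ < Au⁺ (both 78 e⁻, Z=80>79).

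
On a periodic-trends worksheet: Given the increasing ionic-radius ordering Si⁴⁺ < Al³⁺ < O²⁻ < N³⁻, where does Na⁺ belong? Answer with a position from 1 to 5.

Each ion has 10 electrons. The ranking follows nuclear charge in reverse — greater Z gives a smaller radius. Si⁴⁺ (Z=14), Al³⁺ (Z=13), Na⁺ (Z=11), O²⁻ (Z=8), N³⁻ (Z=7).
Merged order: Si⁴⁺ < Al³⁺ < Na⁺ < O²⁻ < N³⁻ — Na⁺ is number 3.

3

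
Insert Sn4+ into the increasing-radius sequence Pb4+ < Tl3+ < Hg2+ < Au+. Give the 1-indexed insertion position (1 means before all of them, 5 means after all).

1

First list Z and electron count for each: Sn4+: 46 e⁻, Z=50, Pb4+: 78 e⁻, Z=82, Tl3+: 78 e⁻, Z=81, Hg2+: 78 e⁻, Z=80, Au+: 78 e⁻, Z=79. Sn4+ < Pb4+ (same group, 1 shell fewer); Pb4+ < Tl3+ (isoelectronic, higher Z=82 is smaller); Tl3+ < Hg2+ (isoelectronic, higher Z=81 is smaller); Hg2+ < Au+ (isoelectronic, higher Z=80 is smaller).
With Sn4+ included the full order is Sn4+ < Pb4+ < Tl3+ < Hg2+ < Au+, so it takes position 1.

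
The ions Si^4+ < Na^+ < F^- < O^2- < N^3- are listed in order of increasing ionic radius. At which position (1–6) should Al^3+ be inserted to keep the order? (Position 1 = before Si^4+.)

2

Isoelectronic series (10 e⁻ each). Size is set by nuclear charge: more protons means a smaller ion. Si^4+ (Z=14), Al^3+ (Z=13), Na^+ (Z=11), F^- (Z=9), O^2- (Z=8), N^3- (Z=7).
With Al^3+ included the full order is Si^4+ < Al^3+ < Na^+ < F^- < O^2- < N^3-, so it takes position 2.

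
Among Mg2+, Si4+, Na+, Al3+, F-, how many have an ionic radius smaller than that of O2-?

5

Each ion has 10 electrons. The ranking follows nuclear charge in reverse — greater Z gives a smaller radius. Si4+ (Z=14), Al3+ (Z=13), Mg2+ (Z=12), Na+ (Z=11), F- (Z=9), O2- (Z=8).
Relative to O2-, the ions that are smaller are Si4+, Al3+, Mg2+, Na+, F-. So 5 are smaller.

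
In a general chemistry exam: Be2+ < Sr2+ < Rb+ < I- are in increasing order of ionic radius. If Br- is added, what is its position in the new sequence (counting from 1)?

4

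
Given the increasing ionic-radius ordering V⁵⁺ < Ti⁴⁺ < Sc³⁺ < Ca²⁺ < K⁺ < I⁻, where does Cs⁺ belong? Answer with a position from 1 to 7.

Work out protons and electrons: V⁵⁺: 18 e⁻, Z=23, Ti⁴⁺: 18 e⁻, Z=22, Sc³⁺: 18 e⁻, Z=21, Ca²⁺: 18 e⁻, Z=20, K⁺: 18 e⁻, Z=19, Cs⁺: 54 e⁻, Z=55, I⁻: 54 e⁻, Z=53. V⁵⁺ < Ti⁴⁺ (both 18 e⁻, Z=23>22); Ti⁴⁺ < Sc³⁺ (both 18 e⁻, Z=22>21); Sc³⁺ < Ca²⁺ (isoelectronic, higher Z=21 is smaller); Ca²⁺ < K⁺ (isoelectronic, higher Z=20 is smaller); K⁺ < Cs⁺ (same group, 2 shells fewer); Cs⁺ < I⁻ (isoelectronic, higher Z=55 is smaller).
Merged order: V⁵⁺ < Ti⁴⁺ < Sc³⁺ < Ca²⁺ < K⁺ < Cs⁺ < I⁻ — Cs⁺ is number 6.

6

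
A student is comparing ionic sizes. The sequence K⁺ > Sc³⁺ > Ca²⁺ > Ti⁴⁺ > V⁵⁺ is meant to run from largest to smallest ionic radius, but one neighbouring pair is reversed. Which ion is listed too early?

Check each adjacent pair. Sc³⁺ and Ca²⁺ are reversed: Sc³⁺ and Ca²⁺ share 18 electrons; the higher nuclear charge on Sc (Z=21) contracts it more, so Sc³⁺ < Ca²⁺. No other neighbouring pair contradicts the periodic trends, so Sc³⁺ is the ion listed too early.

Sc³⁺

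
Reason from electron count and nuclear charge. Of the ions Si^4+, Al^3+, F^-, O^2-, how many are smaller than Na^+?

These species are isoelectronic with 10 electrons. The only difference is the number of protons: Si^4+ (Z=14), Al^3+ (Z=13), Na^+ (Z=11), F^- (Z=9), O^2- (Z=8). The strongest nuclear pull (Si^4+) gives the smallest ion.
Ordering all of them (including Na^+) by radius gives Si^4+ < Al^3+ < Na^+ < F^- < O^2-. Count: 2.

2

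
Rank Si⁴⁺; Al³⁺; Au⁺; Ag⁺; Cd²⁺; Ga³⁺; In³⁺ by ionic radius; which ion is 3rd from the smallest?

Ga³⁺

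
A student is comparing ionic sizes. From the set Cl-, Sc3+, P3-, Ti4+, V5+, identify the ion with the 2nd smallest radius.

Ti4+

All of these have 18 electrons (isoelectronic). With the same electron cloud, the ion with the most protons pulls it in tightest. Nuclear charges: V5+ (Z=23), Ti4+ (Z=22), Sc3+ (Z=21), Cl- (Z=17), P3- (Z=15). Highest Z is smallest.
Ordering: V5+ < Ti4+ < Sc3+ < Cl- < P3-. The 2nd smallest is Ti4+.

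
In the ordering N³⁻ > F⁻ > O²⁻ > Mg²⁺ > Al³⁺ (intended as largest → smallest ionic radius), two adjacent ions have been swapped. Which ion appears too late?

O²⁻

The pair F⁻, O²⁻ is the wrong way round — both have 10 electrons but Z(F)=9 > Z(O)=8, so F⁻ should be the smaller of the two. All other adjacent pairs agree with periodic trends, so O²⁻ is the misplaced ion.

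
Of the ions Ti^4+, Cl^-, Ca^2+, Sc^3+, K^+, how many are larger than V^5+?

Each ion has 18 electrons. The ranking follows nuclear charge in reverse — greater Z gives a smaller radius. V^5+ (Z=23), Ti^4+ (Z=22), Sc^3+ (Z=21), Ca^2+ (Z=20), K^+ (Z=19), Cl^- (Z=17).
Relative to V^5+, the ions that are larger are Ti^4+, Sc^3+, Ca^2+, K^+, Cl^-. Count: 5.

5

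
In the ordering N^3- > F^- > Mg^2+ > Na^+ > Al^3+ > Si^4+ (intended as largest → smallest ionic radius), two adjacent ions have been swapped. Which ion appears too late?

The pair Mg^2+, Na^+ is the wrong way round — both have 10 electrons but Z(Mg)=12 > Z(Na)=11, so Mg^2+ should be the smaller of the two. All other adjacent pairs agree with periodic trends, so Na^+ is the misplaced ion.

Na^+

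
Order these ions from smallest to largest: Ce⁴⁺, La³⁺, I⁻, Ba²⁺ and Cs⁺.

Each ion has 54 electrons. The ranking follows nuclear charge in reverse — greater Z gives a smaller radius. Ce⁴⁺ (Z=58), La³⁺ (Z=57), Ba²⁺ (Z=56), Cs⁺ (Z=55), I⁻ (Z=53).

Ce⁴⁺ < La³⁺ < Ba²⁺ < Cs⁺ < I⁻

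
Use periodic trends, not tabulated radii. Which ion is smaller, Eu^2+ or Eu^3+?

Eu^3+

These are all Eu ions. Removing more electrons (higher positive charge) pulls the remaining electrons in closer, so Eu^3+ is smallest and Eu^2+ is largest.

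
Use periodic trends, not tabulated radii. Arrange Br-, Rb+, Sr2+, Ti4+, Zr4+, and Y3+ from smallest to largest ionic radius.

Ti4+ (Z=22, 18 e⁻), Zr4+ (Z=40, 36 e⁻), Y3+ (Z=39, 36 e⁻), Sr2+ (Z=38, 36 e⁻), Rb+ (Z=37, 36 e⁻), Br- (Z=35, 36 e⁻). Ti4+ < Zr4+ (same group, 1 shell fewer); Zr4+ < Y3+ (isoelectronic, higher Z=40 is smaller); Y3+ < Sr2+ (both 36 e⁻, Z=39>38); Sr2+ < Rb+ (isoelectronic, higher Z=38 is smaller); Rb+ < Br- (isoelectronic, higher Z=37 is smaller).

Ti4+ < Zr4+ < Y3+ < Sr2+ < Rb+ < Br-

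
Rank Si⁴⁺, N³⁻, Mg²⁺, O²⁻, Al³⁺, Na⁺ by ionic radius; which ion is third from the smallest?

Mg²⁺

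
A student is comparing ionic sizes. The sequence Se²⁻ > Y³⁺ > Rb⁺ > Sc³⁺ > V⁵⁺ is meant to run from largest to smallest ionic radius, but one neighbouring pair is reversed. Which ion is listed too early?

Y³⁺

The pair Y³⁺, Rb⁺ is the wrong way round — they are isoelectronic (36 e⁻) and Y has more protons than Rb (39 vs 37), making Y³⁺ smaller. All other adjacent pairs agree with periodic trends, so Y³⁺ is the misplaced ion.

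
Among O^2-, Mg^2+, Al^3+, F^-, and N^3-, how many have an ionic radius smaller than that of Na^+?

2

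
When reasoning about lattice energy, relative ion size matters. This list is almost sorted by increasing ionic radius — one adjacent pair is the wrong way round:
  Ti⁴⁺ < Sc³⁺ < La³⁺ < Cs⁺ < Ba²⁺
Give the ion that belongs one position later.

Cs⁺

The pair Cs⁺, Ba²⁺ is the wrong way round — they are isoelectronic (54 e⁻) and Ba has more protons than Cs (56 vs 55), making Ba²⁺ smaller. All other adjacent pairs agree with periodic trends, so Cs⁺ is the misplaced ion.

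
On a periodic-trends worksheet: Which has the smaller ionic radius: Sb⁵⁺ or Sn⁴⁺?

All of these have 46 electrons (isoelectronic). With the same electron cloud, the ion with the most protons pulls it in tightest. Nuclear charges: Sb⁵⁺ (Z=51), Sn⁴⁺ (Z=50). Highest Z is smallest.

Sb⁵⁺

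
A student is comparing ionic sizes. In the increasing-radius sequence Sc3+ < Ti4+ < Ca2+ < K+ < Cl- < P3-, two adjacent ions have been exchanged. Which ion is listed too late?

The pair Sc3+, Ti4+ is the wrong way round — they are isoelectronic (18 e⁻) and Ti has more protons than Sc (22 vs 21), making Ti4+ smaller. All other adjacent pairs agree with periodic trends, so Ti4+ is the misplaced ion.

Ti4+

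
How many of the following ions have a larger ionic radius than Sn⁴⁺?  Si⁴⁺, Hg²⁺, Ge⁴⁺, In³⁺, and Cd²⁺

3

Work out protons and electrons: Si⁴⁺ (Z=14, 10 e⁻), Ge⁴⁺ (Z=32, 28 e⁻), Sn⁴⁺ (Z=50, 46 e⁻), In³⁺ (Z=49, 46 e⁻), Cd²⁺ (Z=48, 46 e⁻), Hg²⁺ (Z=80, 78 e⁻). Si⁴⁺ < Ge⁴⁺ (same group, period 3 vs 4); Ge⁴⁺ < Sn⁴⁺ (same group, period 4 vs 5); Sn⁴⁺ < In³⁺ (both 46 e⁻, Z=50>49); In³⁺ < Cd²⁺ (both 46 e⁻, Z=49>48); Cd²⁺ < Hg²⁺ (same group, period 5 vs 6).
Overall: Si⁴⁺ < Ge⁴⁺ < Sn⁴⁺ < In³⁺ < Cd²⁺ < Hg²⁺. Sn⁴⁺ has 2 below it and 3 above. Count: 3.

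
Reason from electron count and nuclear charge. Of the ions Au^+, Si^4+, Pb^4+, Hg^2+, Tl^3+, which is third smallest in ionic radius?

Electron counts and nuclear charges: Si^4+: 10 e⁻, Z=14, Pb^4+: 78 e⁻, Z=82, Tl^3+: 78 e⁻, Z=81, Hg^2+: 78 e⁻, Z=80, Au^+: 78 e⁻, Z=79. Si^4+ < Pb^4+ (same group, period 3 vs 6); Pb^4+ < Tl^3+ (both 78 e⁻, Z=82>81); Tl^3+ < Hg^2+ (both 78 e⁻, Z=81>80); Hg^2+ < Au^+ (both 78 e⁻, Z=80>79).
So the order is Si^4+ < Pb^4+ < Tl^3+ < Hg^2+ < Au^+; the 3rd-smallest ion is Tl^3+.

Tl^3+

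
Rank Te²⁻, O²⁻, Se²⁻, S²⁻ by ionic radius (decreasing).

Te²⁻ > Se²⁻ > S²⁻ > O²⁻

These ions sit in one column with identical charge. Each step down the periodic table adds a principal shell, increasing the radius.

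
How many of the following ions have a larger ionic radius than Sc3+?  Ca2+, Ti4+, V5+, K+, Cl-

Isoelectronic series (18 e⁻ each). Size is set by nuclear charge: more protons means a smaller ion. V5+ (Z=23), Ti4+ (Z=22), Sc3+ (Z=21), Ca2+ (Z=20), K+ (Z=19), Cl- (Z=17).
Relative to Sc3+, the ions that are larger are Ca2+, K+, Cl-. That's 3.

3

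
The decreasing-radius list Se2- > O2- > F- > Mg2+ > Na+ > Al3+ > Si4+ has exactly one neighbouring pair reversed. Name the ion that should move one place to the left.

Scanning neighbour by neighbour, only Mg2+/Na+ violates a trend: Mg2+ and Na+ share 10 electrons; the higher nuclear charge on Mg (Z=12) contracts it more, so Mg2+ < Na+. That makes Na+ the one sitting a position late relative to where it belongs.

Na+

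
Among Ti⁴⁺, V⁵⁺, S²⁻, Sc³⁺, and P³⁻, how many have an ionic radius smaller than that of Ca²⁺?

3

All of these have 18 electrons (isoelectronic). With the same electron cloud, the ion with the most protons pulls it in tightest. Nuclear charges: V⁵⁺ (Z=23), Ti⁴⁺ (Z=22), Sc³⁺ (Z=21), Ca²⁺ (Z=20), S²⁻ (Z=16), P³⁻ (Z=15). Highest Z is smallest.
Placing each against Ca²⁺: smaller — V⁵⁺, Ti⁴⁺, Sc³⁺; larger — S²⁻, P³⁻. That's 3.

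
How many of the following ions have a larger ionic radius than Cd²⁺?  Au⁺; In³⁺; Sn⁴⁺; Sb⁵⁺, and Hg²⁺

2

Electron counts and nuclear charges: Sb⁵⁺ (Z=51, 46 e⁻), Sn⁴⁺ (Z=50, 46 e⁻), In³⁺ (Z=49, 46 e⁻), Cd²⁺ (Z=48, 46 e⁻), Hg²⁺ (Z=80, 78 e⁻), Au⁺ (Z=79, 78 e⁻). Sb⁵⁺ < Sn⁴⁺ (isoelectronic, higher Z=51 is smaller); Sn⁴⁺ < In³⁺ (both 46 e⁻, Z=50>49); In³⁺ < Cd²⁺ (isoelectronic, higher Z=49 is smaller); Cd²⁺ < Hg²⁺ (same group, period 5 vs 6); Hg²⁺ < Au⁺ (both 78 e⁻, Z=80>79).
Overall: Sb⁵⁺ < Sn⁴⁺ < In³⁺ < Cd²⁺ < Hg²⁺ < Au⁺. Cd²⁺ has 3 below it and 2 above. That's 2.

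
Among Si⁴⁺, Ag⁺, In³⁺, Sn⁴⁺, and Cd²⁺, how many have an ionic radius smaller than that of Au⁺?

Work out protons and electrons: Si⁴⁺: 10 e⁻, Z=14, Sn⁴⁺: 46 e⁻, Z=50, In³⁺: 46 e⁻, Z=49, Cd²⁺: 46 e⁻, Z=48, Ag⁺: 46 e⁻, Z=47, Au⁺: 78 e⁻, Z=79. Si⁴⁺ < Sn⁴⁺ (same group, 2 shells fewer); Sn⁴⁺ < In³⁺ (isoelectronic, higher Z=50 is smaller); In³⁺ < Cd²⁺ (isoelectronic, higher Z=49 is smaller); Cd²⁺ < Ag⁺ (isoelectronic, higher Z=48 is smaller); Ag⁺ < Au⁺ (same group, 1 shell fewer).
Overall: Si⁴⁺ < Sn⁴⁺ < In³⁺ < Cd²⁺ < Ag⁺ < Au⁺. Au⁺ has 5 below it and 0 above. That's 5.

5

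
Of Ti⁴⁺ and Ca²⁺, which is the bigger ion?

Isoelectronic series (18 e⁻ each). Size is set by nuclear charge: more protons means a smaller ion. Ti⁴⁺ (Z=22), Ca²⁺ (Z=20).

Ca²⁺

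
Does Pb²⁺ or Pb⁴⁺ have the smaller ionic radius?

Pb⁴⁺

For a single element, ionic radius drops as positive charge rises — Pb⁴⁺ < Pb²⁺.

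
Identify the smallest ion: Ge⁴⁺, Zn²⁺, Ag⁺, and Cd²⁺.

Ge⁴⁺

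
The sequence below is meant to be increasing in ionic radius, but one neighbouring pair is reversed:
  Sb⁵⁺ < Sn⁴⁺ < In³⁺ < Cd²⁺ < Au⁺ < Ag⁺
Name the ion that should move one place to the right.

Scanning neighbour by neighbour, only Au⁺/Ag⁺ violates a trend: both in group 11 with the same charge; Ag⁺ (period 5) has the smaller radius. That makes Au⁺ the one sitting a position early relative to where it belongs.

Au⁺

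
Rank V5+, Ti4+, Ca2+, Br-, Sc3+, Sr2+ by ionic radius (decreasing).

First list Z and electron count for each: V5+ has 18 e⁻ (Z=23), Ti4+ has 18 e⁻ (Z=22), Sc3+ has 18 e⁻ (Z=21), Ca2+ has 18 e⁻ (Z=20), Sr2+ has 36 e⁻ (Z=38), Br- has 36 e⁻ (Z=35). V5+ < Ti4+ (isoelectronic, higher Z=23 is smaller); Ti4+ < Sc3+ (isoelectronic, higher Z=22 is smaller); Sc3+ < Ca2+ (both 18 e⁻, Z=21>20); Ca2+ < Sr2+ (same group, period 4 vs 5); Sr2+ < Br- (isoelectronic, higher Z=38 is smaller).

Br- > Sr2+ > Ca2+ > Sc3+ > Ti4+ > V5+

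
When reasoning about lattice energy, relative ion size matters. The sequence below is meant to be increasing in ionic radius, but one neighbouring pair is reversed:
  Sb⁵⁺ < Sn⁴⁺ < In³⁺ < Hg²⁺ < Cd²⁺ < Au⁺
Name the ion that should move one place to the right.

Hg²⁺

Compare adjacent ions: Cd²⁺ and Hg²⁺ are in one column with the same charge; the lighter period-5 ion has one fewer shell and is smaller — yet in this increasing list Hg²⁺ sits before Cd²⁺. Nothing else is reversed, so Hg²⁺ should move one place to the right.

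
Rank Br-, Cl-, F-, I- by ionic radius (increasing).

These ions sit in one column with identical charge. Each step down the periodic table adds a principal shell, increasing the radius.

F- < Cl- < Br- < I-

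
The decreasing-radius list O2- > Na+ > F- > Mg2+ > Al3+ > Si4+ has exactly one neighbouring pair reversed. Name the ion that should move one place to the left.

Scanning neighbour by neighbour, only Na+/F- violates a trend: both have 10 electrons but Z(Na)=11 > Z(F)=9, so Na+ should be the smaller of the two. That makes F- the one sitting a position late relative to where it belongs.

F-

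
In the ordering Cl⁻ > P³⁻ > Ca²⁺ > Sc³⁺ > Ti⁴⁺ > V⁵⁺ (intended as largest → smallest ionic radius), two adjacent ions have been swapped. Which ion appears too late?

P³⁻

Compare adjacent ions: both have 18 electrons but Z(Cl)=17 > Z(P)=15, so Cl⁻ should be the smaller of the two — yet in this decreasing list Cl⁻ sits before P³⁻. Nothing else is reversed, so P³⁻ should move one place to the left.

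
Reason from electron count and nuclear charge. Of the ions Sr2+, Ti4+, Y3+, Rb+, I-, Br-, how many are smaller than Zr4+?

1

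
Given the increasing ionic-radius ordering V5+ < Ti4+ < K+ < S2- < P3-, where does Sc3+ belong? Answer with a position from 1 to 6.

3

All of these have 18 electrons (isoelectronic). With the same electron cloud, the ion with the most protons pulls it in tightest. Nuclear charges: V5+ (Z=23), Ti4+ (Z=22), Sc3+ (Z=21), K+ (Z=19), S2- (Z=16), P3- (Z=15). Highest Z is smallest.
The complete sequence is V5+ < Ti4+ < Sc3+ < K+ < S2- < P3-. Sc3+ sits at position 3.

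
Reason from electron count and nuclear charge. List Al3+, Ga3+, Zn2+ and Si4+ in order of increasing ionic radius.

Si4+ < Al3+ < Ga3+ < Zn2+

First list Z and electron count for each: Si4+ has 10 e⁻ (Z=14), Al3+ has 10 e⁻ (Z=13), Ga3+ has 28 e⁻ (Z=31), Zn2+ has 28 e⁻ (Z=30). Si4+ < Al3+ (isoelectronic, higher Z=14 is smaller); Al3+ < Ga3+ (same group, 1 shell fewer); Ga3+ < Zn2+ (isoelectronic, higher Z=31 is smaller).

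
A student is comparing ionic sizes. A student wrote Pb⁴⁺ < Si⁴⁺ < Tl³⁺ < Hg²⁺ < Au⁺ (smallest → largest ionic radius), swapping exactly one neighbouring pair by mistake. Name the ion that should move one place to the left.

Si⁴⁺

Check each adjacent pair. Pb⁴⁺ and Si⁴⁺ are reversed: both in group 14 with the same charge; Si⁴⁺ (period 3) has the smaller radius. No other neighbouring pair contradicts the periodic trends, so Si⁴⁺ is the ion listed too late.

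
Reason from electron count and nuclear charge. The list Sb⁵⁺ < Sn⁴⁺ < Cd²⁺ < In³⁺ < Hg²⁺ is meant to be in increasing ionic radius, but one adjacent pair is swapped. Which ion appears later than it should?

Scanning neighbour by neighbour, only Cd²⁺/In³⁺ violates a trend: both have 46 electrons but Z(In)=49 > Z(Cd)=48, so In³⁺ should be the smaller of the two. That makes In³⁺ the one sitting a position late relative to where it belongs.

In³⁺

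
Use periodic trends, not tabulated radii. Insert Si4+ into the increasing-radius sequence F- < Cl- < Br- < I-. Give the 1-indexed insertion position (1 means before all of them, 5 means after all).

Electron counts and nuclear charges: Si4+: 10 e⁻, Z=14, F-: 10 e⁻, Z=9, Cl-: 18 e⁻, Z=17, Br-: 36 e⁻, Z=35, I-: 54 e⁻, Z=53. Si4+ < F- (both 10 e⁻, Z=14>9); F- < Cl- (same group, 1 shell fewer); Cl- < Br- (same group, 1 shell fewer); Br- < I- (same group, period 4 vs 5).
Putting Si4+ in gives Si4+ < F- < Cl- < Br- < I-; it lands at slot 1.

1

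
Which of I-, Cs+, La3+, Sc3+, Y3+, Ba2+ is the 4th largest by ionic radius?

La3+

Sc3+ (Z=21, 18 e⁻), Y3+ (Z=39, 36 e⁻), La3+ (Z=57, 54 e⁻), Ba2+ (Z=56, 54 e⁻), Cs+ (Z=55, 54 e⁻), I- (Z=53, 54 e⁻). Sc3+ < Y3+ (same group, 1 shell fewer); Y3+ < La3+ (same group, 1 shell fewer); La3+ < Ba2+ (both 54 e⁻, Z=57>56); Ba2+ < Cs+ (both 54 e⁻, Z=56>55); Cs+ < I- (isoelectronic, higher Z=55 is smaller).
That gives Sc3+ < Y3+ < La3+ < Ba2+ < Cs+ < I-. From the largest end, number 4 is La3+.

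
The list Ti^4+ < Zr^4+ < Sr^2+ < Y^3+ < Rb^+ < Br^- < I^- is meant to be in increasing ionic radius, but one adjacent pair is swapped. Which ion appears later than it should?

Y^3+

Compare adjacent ions: they are isoelectronic (36 e⁻) and Y has more protons than Sr (39 vs 38), making Y^3+ smaller — yet in this increasing list Sr^2+ sits before Y^3+. Nothing else is reversed, so Y^3+ should move one place to the left.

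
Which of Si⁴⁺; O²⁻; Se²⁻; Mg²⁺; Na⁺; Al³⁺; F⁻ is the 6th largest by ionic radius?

Al³⁺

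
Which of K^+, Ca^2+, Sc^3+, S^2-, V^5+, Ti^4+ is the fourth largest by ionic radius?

Sc^3+

All of these have 18 electrons (isoelectronic). With the same electron cloud, the ion with the most protons pulls it in tightest. Nuclear charges: V^5+ (Z=23), Ti^4+ (Z=22), Sc^3+ (Z=21), Ca^2+ (Z=20), K^+ (Z=19), S^2- (Z=16). Highest Z is smallest.
That gives V^5+ < Ti^4+ < Sc^3+ < Ca^2+ < K^+ < S^2-. From the largest end, number 4 is Sc^3+.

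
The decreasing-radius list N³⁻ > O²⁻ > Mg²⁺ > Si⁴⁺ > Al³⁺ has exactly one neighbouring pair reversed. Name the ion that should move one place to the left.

Compare adjacent ions: they are isoelectronic (10 e⁻) and Si has more protons than Al (14 vs 13), making Si⁴⁺ smaller — yet in this decreasing list Si⁴⁺ sits before Al³⁺. Nothing else is reversed, so Al³⁺ should move one place to the left.

Al³⁺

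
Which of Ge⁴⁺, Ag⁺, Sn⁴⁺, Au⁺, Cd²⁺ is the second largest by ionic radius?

Ag⁺

Ge⁴⁺ has 28 e⁻ (Z=32), Sn⁴⁺ has 46 e⁻ (Z=50), Cd²⁺ has 46 e⁻ (Z=48), Ag⁺ has 46 e⁻ (Z=47), Au⁺ has 78 e⁻ (Z=79). Ge⁴⁺ < Sn⁴⁺ (same group, 1 shell fewer); Sn⁴⁺ < Cd²⁺ (isoelectronic, higher Z=50 is smaller); Cd²⁺ < Ag⁺ (both 46 e⁻, Z=48>47); Ag⁺ < Au⁺ (same group, period 5 vs 6).
Full ascending order: Ge⁴⁺ < Sn⁴⁺ < Cd²⁺ < Ag⁺ < Au⁺. Counting from the largest, position 2 is Ag⁺.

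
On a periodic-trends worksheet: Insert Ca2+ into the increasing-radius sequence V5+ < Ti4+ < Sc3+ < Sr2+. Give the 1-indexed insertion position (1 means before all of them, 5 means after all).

4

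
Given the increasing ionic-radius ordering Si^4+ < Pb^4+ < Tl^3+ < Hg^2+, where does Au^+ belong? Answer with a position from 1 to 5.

Electron counts and nuclear charges: Si^4+ (Z=14, 10 e⁻), Pb^4+ (Z=82, 78 e⁻), Tl^3+ (Z=81, 78 e⁻), Hg^2+ (Z=80, 78 e⁻), Au^+ (Z=79, 78 e⁻). Si^4+ < Pb^4+ (same group, 3 shells fewer); Pb^4+ < Tl^3+ (both 78 e⁻, Z=82>81); Tl^3+ < Hg^2+ (both 78 e⁻, Z=81>80); Hg^2+ < Au^+ (isoelectronic, higher Z=80 is smaller).
Putting Au^+ in gives Si^4+ < Pb^4+ < Tl^3+ < Hg^2+ < Au^+; it lands at slot 5.

5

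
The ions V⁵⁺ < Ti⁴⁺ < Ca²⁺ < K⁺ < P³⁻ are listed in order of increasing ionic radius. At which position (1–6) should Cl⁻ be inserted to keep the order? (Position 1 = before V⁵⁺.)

5

These species are isoelectronic with 18 electrons. The only difference is the number of protons: V⁵⁺ (Z=23), Ti⁴⁺ (Z=22), Ca²⁺ (Z=20), K⁺ (Z=19), Cl⁻ (Z=17), P³⁻ (Z=15). The strongest nuclear pull (V⁵⁺) gives the smallest ion.
Putting Cl⁻ in gives V⁵⁺ < Ti⁴⁺ < Ca²⁺ < K⁺ < Cl⁻ < P³⁻; it lands at slot 5.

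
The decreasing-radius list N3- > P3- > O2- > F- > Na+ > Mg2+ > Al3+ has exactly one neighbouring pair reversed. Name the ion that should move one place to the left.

Scanning neighbour by neighbour, only N3-/P3- violates a trend: N3- and P3- are in one column with the same charge; the lighter period-2 ion has one fewer shell and is smaller. That makes P3- the one sitting a position late relative to where it belongs.

P3-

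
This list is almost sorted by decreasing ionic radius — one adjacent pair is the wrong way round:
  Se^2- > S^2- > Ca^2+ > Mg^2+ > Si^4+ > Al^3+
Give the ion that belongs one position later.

The pair Si^4+, Al^3+ is the wrong way round — Si^4+ and Al^3+ share 10 electrons; the higher nuclear charge on Si (Z=14) contracts it more, so Si^4+ < Al^3+. All other adjacent pairs agree with periodic trends, so Si^4+ is the misplaced ion.

Si^4+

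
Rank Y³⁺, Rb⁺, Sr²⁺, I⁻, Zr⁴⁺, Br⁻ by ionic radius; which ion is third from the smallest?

Sr²⁺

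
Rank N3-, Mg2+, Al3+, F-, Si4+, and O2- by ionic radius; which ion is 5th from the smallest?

O2-

All of these have 10 electrons (isoelectronic). With the same electron cloud, the ion with the most protons pulls it in tightest. Nuclear charges: Si4+ (Z=14), Al3+ (Z=13), Mg2+ (Z=12), F- (Z=9), O2- (Z=8), N3- (Z=7). Highest Z is smallest.
Ordering: Si4+ < Al3+ < Mg2+ < F- < O2- < N3-. The 5th smallest is O2-.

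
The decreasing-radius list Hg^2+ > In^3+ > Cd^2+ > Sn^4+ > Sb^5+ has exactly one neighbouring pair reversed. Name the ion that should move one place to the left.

Cd^2+

The pair In^3+, Cd^2+ is the wrong way round — In^3+ and Cd^2+ share 46 electrons; the higher nuclear charge on In (Z=49) contracts it more, so In^3+ < Cd^2+. All other adjacent pairs agree with periodic trends, so Cd^2+ is the misplaced ion.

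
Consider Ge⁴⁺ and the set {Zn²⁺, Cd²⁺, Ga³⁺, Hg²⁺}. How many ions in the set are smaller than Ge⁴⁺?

Work out protons and electrons: Ge⁴⁺: 28 e⁻, Z=32, Ga³⁺: 28 e⁻, Z=31, Zn²⁺: 28 e⁻, Z=30, Cd²⁺: 46 e⁻, Z=48, Hg²⁺: 78 e⁻, Z=80. Ge⁴⁺ < Ga³⁺ (isoelectronic, higher Z=32 is smaller); Ga³⁺ < Zn²⁺ (isoelectronic, higher Z=31 is smaller); Zn²⁺ < Cd²⁺ (same group, period 4 vs 5); Cd²⁺ < Hg²⁺ (same group, period 5 vs 6).
Overall: Ge⁴⁺ < Ga³⁺ < Zn²⁺ < Cd²⁺ < Hg²⁺. Ge⁴⁺ has 0 below it and 4 above. That's 0.

0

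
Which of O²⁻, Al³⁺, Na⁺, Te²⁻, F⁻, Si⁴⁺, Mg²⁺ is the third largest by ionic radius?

First list Z and electron count for each: Si⁴⁺ has 10 e⁻ (Z=14), Al³⁺ has 10 e⁻ (Z=13), Mg²⁺ has 10 e⁻ (Z=12), Na⁺ has 10 e⁻ (Z=11), F⁻ has 10 e⁻ (Z=9), O²⁻ has 10 e⁻ (Z=8), Te²⁻ has 54 e⁻ (Z=52). Si⁴⁺ < Al³⁺ (isoelectronic, higher Z=14 is smaller); Al³⁺ < Mg²⁺ (both 10 e⁻, Z=13>12); Mg²⁺ < Na⁺ (both 10 e⁻, Z=12>11); Na⁺ < F⁻ (isoelectronic, higher Z=11 is smaller); F⁻ < O²⁻ (isoelectronic, higher Z=9 is smaller); O²⁻ < Te²⁻ (same group, period 2 vs 5).
That gives Si⁴⁺ < Al³⁺ < Mg²⁺ < Na⁺ < F⁻ < O²⁻ < Te²⁻. From the largest end, number 3 is F⁻.

F⁻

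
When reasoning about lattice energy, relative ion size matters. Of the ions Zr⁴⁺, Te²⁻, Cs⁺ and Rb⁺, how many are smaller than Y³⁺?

Work out protons and electrons: Zr⁴⁺ has 36 e⁻ (Z=40), Y³⁺ has 36 e⁻ (Z=39), Rb⁺ has 36 e⁻ (Z=37), Cs⁺ has 54 e⁻ (Z=55), Te²⁻ has 54 e⁻ (Z=52). Zr⁴⁺ < Y³⁺ (both 36 e⁻, Z=40>39); Y³⁺ < Rb⁺ (both 36 e⁻, Z=39>37); Rb⁺ < Cs⁺ (same group, 1 shell fewer); Cs⁺ < Te²⁻ (isoelectronic, higher Z=55 is smaller).
Placing each against Y³⁺: smaller — Zr⁴⁺; larger — Rb⁺, Cs⁺, Te²⁻. That's 1.

1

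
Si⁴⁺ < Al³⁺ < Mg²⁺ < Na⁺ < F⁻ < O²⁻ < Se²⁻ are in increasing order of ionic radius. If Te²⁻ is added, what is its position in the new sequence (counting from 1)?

8

Tabulating Z and e⁻: Si⁴⁺: 10 e⁻, Z=14, Al³⁺: 10 e⁻, Z=13, Mg²⁺: 10 e⁻, Z=12, Na⁺: 10 e⁻, Z=11, F⁻: 10 e⁻, Z=9, O²⁻: 10 e⁻, Z=8, Se²⁻: 36 e⁻, Z=34, Te²⁻: 54 e⁻, Z=52. Si⁴⁺ < Al³⁺ (isoelectronic, higher Z=14 is smaller); Al³⁺ < Mg²⁺ (both 10 e⁻, Z=13>12); Mg²⁺ < Na⁺ (isoelectronic, higher Z=12 is smaller); Na⁺ < F⁻ (both 10 e⁻, Z=11>9); F⁻ < O²⁻ (isoelectronic, higher Z=9 is smaller); O²⁻ < Se²⁻ (same group, period 2 vs 4); Se²⁻ < Te²⁻ (same group, 1 shell fewer).
Putting Te²⁻ in gives Si⁴⁺ < Al³⁺ < Mg²⁺ < Na⁺ < F⁻ < O²⁻ < Se²⁻ < Te²⁻; it lands at slot 8.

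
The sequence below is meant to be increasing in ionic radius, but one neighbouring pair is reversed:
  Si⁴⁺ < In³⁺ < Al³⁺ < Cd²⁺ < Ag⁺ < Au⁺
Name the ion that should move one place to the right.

Scanning neighbour by neighbour, only In³⁺/Al³⁺ violates a trend: Al³⁺ and In³⁺ are in one column with the same charge; the lighter period-3 ion has 2 fewer shells and is smaller. That makes In³⁺ the one sitting a position early relative to where it belongs.

In³⁺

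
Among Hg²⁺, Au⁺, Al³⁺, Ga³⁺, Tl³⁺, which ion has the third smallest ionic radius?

Work out protons and electrons: Al³⁺: 10 e⁻, Z=13, Ga³⁺: 28 e⁻, Z=31, Tl³⁺: 78 e⁻, Z=81, Hg²⁺: 78 e⁻, Z=80, Au⁺: 78 e⁻, Z=79. Al³⁺ < Ga³⁺ (same group, period 3 vs 4); Ga³⁺ < Tl³⁺ (same group, period 4 vs 6); Tl³⁺ < Hg²⁺ (isoelectronic, higher Z=81 is smaller); Hg²⁺ < Au⁺ (both 78 e⁻, Z=80>79).
Full ascending order: Al³⁺ < Ga³⁺ < Tl³⁺ < Hg²⁺ < Au⁺. Counting from the smallest, position 3 is Tl³⁺.

Tl³⁺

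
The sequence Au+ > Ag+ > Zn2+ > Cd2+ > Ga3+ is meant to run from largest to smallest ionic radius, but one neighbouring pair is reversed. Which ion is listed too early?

Zn2+

Check each adjacent pair. Zn2+ and Cd2+ are reversed: both in group 12 with the same charge; Zn2+ (period 4) has the smaller radius. No other neighbouring pair contradicts the periodic trends, so Zn2+ is the ion listed too early.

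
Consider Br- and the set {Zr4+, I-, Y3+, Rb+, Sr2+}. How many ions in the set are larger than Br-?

Work out protons and electrons: Zr4+ has 36 e⁻ (Z=40), Y3+ has 36 e⁻ (Z=39), Sr2+ has 36 e⁻ (Z=38), Rb+ has 36 e⁻ (Z=37), Br- has 36 e⁻ (Z=35), I- has 54 e⁻ (Z=53). Zr4+ < Y3+ (both 36 e⁻, Z=40>39); Y3+ < Sr2+ (isoelectronic, higher Z=39 is smaller); Sr2+ < Rb+ (isoelectronic, higher Z=38 is smaller); Rb+ < Br- (isoelectronic, higher Z=37 is smaller); Br- < I- (same group, 1 shell fewer).
Overall: Zr4+ < Y3+ < Sr2+ < Rb+ < Br- < I-. Br- has 4 below it and 1 above. So 1 is larger.

1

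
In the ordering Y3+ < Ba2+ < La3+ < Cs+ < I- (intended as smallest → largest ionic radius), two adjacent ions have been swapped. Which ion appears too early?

Check each adjacent pair. Ba2+ and La3+ are reversed: they are isoelectronic (54 e⁻) and La has more protons than Ba (57 vs 56), making La3+ smaller. No other neighbouring pair contradicts the periodic trends, so Ba2+ is the ion listed too early.

Ba2+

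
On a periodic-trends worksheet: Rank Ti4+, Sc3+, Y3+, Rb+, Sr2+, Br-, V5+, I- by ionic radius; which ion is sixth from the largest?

Sc3+

First list Z and electron count for each: V5+: 18 e⁻, Z=23, Ti4+: 18 e⁻, Z=22, Sc3+: 18 e⁻, Z=21, Y3+: 36 e⁻, Z=39, Sr2+: 36 e⁻, Z=38, Rb+: 36 e⁻, Z=37, Br-: 36 e⁻, Z=35, I-: 54 e⁻, Z=53. V5+ < Ti4+ (isoelectronic, higher Z=23 is smaller); Ti4+ < Sc3+ (both 18 e⁻, Z=22>21); Sc3+ < Y3+ (same group, 1 shell fewer); Y3+ < Sr2+ (both 36 e⁻, Z=39>38); Sr2+ < Rb+ (isoelectronic, higher Z=38 is smaller); Rb+ < Br- (both 36 e⁻, Z=37>35); Br- < I- (same group, period 4 vs 5).
Full ascending order: V5+ < Ti4+ < Sc3+ < Y3+ < Sr2+ < Rb+ < Br- < I-. Counting from the largest, position 6 is Sc3+.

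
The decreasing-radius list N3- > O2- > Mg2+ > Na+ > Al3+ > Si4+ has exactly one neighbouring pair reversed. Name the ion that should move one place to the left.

Check each adjacent pair. Mg2+ and Na+ are reversed: Mg2+ and Na+ share 10 electrons; the higher nuclear charge on Mg (Z=12) contracts it more, so Mg2+ < Na+. No other neighbouring pair contradicts the periodic trends, so Na+ is the ion listed too late.

Na+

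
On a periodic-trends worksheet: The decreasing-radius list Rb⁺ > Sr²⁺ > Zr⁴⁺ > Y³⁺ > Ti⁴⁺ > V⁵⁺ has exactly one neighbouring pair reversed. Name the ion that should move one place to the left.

Y³⁺

Scanning neighbour by neighbour, only Zr⁴⁺/Y³⁺ violates a trend: they are isoelectronic (36 e⁻) and Zr has more protons than Y (40 vs 39), making Zr⁴⁺ smaller. That makes Y³⁺ the one sitting a position late relative to where it belongs.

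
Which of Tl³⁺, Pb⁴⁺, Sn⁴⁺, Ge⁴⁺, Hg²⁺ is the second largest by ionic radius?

Tl³⁺

Ge⁴⁺ has 28 e⁻ (Z=32), Sn⁴⁺ has 46 e⁻ (Z=50), Pb⁴⁺ has 78 e⁻ (Z=82), Tl³⁺ has 78 e⁻ (Z=81), Hg²⁺ has 78 e⁻ (Z=80). Ge⁴⁺ < Sn⁴⁺ (same group, period 4 vs 5); Sn⁴⁺ < Pb⁴⁺ (same group, 1 shell fewer); Pb⁴⁺ < Tl³⁺ (isoelectronic, higher Z=82 is smaller); Tl³⁺ < Hg²⁺ (isoelectronic, higher Z=81 is smaller).
Ordering: Ge⁴⁺ < Sn⁴⁺ < Pb⁴⁺ < Tl³⁺ < Hg²⁺. The second largest is Tl³⁺.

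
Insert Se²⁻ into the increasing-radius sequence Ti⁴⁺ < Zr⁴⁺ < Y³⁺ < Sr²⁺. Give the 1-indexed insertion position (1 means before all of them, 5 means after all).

5

Work out protons and electrons: Ti⁴⁺ (Z=22, 18 e⁻), Zr⁴⁺ (Z=40, 36 e⁻), Y³⁺ (Z=39, 36 e⁻), Sr²⁺ (Z=38, 36 e⁻), Se²⁻ (Z=34, 36 e⁻). Ti⁴⁺ < Zr⁴⁺ (same group, period 4 vs 5); Zr⁴⁺ < Y³⁺ (isoelectronic, higher Z=40 is smaller); Y³⁺ < Sr²⁺ (isoelectronic, higher Z=39 is smaller); Sr²⁺ < Se²⁻ (isoelectronic, higher Z=38 is smaller).
Putting Se²⁻ in gives Ti⁴⁺ < Zr⁴⁺ < Y³⁺ < Sr²⁺ < Se²⁻; it lands at slot 5.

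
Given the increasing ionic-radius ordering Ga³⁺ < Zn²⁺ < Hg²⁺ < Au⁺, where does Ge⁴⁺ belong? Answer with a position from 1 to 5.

Ge⁴⁺: 28 e⁻, Z=32, Ga³⁺: 28 e⁻, Z=31, Zn²⁺: 28 e⁻, Z=30, Hg²⁺: 78 e⁻, Z=80, Au⁺: 78 e⁻, Z=79. Ge⁴⁺ < Ga³⁺ (both 28 e⁻, Z=32>31); Ga³⁺ < Zn²⁺ (both 28 e⁻, Z=31>30); Zn²⁺ < Hg²⁺ (same group, period 4 vs 6); Hg²⁺ < Au⁺ (both 78 e⁻, Z=80>79).
Putting Ge⁴⁺ in gives Ge⁴⁺ < Ga³⁺ < Zn²⁺ < Hg²⁺ < Au⁺; it lands at slot 1.

1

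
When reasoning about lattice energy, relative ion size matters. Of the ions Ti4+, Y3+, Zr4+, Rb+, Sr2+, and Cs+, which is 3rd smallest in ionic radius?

Y3+

Ti4+ (Z=22, 18 e⁻), Zr4+ (Z=40, 36 e⁻), Y3+ (Z=39, 36 e⁻), Sr2+ (Z=38, 36 e⁻), Rb+ (Z=37, 36 e⁻), Cs+ (Z=55, 54 e⁻). Ti4+ < Zr4+ (same group, 1 shell fewer); Zr4+ < Y3+ (both 36 e⁻, Z=40>39); Y3+ < Sr2+ (isoelectronic, higher Z=39 is smaller); Sr2+ < Rb+ (isoelectronic, higher Z=38 is smaller); Rb+ < Cs+ (same group, 1 shell fewer).
So the order is Ti4+ < Zr4+ < Y3+ < Sr2+ < Rb+ < Cs+; the 3rd-smallest ion is Y3+.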